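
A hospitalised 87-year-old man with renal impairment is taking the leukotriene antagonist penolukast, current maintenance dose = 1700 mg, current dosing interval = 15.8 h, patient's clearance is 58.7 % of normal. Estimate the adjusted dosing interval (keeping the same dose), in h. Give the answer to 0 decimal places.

To keep the same average steady-state level, dosing rate must scale with clearance.
CL ratio = 58.7 / 100 = 0.5870
New interval (same dose) = 15.8 / 0.5870 = 26.92 h

27 h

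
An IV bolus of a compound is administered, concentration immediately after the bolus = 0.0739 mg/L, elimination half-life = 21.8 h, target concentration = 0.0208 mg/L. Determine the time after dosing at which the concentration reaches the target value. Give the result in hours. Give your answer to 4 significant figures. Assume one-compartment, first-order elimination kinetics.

39.87 h

k = ln2 / t½ = 0.693147 / 21.8 = 0.03180 h⁻¹
t = ln(C₀ / C) / k = ln(0.07390 / 0.0208) / 0.03180
  = ln(3.553) / 0.03180 = 1.268 / 0.03180 = 39.87 h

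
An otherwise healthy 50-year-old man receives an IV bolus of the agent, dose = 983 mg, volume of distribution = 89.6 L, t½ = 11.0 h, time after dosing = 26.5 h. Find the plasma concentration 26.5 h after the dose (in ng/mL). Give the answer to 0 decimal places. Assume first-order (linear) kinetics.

C₀ = Dose / Vd = 983.0 / 89.6 = 10.97 mg/L
k = ln2 / t½ = 0.693147 / 11.0 = 0.06301 h⁻¹
C = C₀ · e^(−k·t) = 10.97 × e^(−0.06301 × 26.5)
  = 10.97 × 0.1883 = 2.066 mg/L
Convert: 2.066 mg/L × 1000 = 2066 ng/mL

2066 ng/mL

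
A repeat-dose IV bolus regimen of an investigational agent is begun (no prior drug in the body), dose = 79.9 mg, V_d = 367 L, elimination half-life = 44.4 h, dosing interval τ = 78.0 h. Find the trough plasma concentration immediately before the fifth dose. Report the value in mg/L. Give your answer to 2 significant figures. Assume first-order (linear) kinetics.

0.091 mg/L

C₀ per dose = Dose / Vd = 79.9 / 367 = 0.2177 mg/L
k = ln2 / t½ = 0.693147 / 44.4 = 0.01561 h⁻¹
Fraction remaining after one interval: r = e^(−kτ) = e^(−0.01561 × 78.0) = 0.2959
Before dose 5, 4 doses have been given (aged 1τ, 2τ, 3τ, 4τ).
C_trough = C₀ × (r + r² + … + r^4) = C₀ × r(1−r^4)/(1−r)
        = 0.2177 × 0.2959 × (1 − 0.007666) / (1 − 0.2959) = 0.09079 mg/L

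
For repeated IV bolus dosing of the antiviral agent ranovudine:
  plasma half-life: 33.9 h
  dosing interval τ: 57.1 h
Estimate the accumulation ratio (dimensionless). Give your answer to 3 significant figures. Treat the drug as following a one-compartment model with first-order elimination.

k = ln2 / t½ = 0.693147 / 33.9 = 0.02045 h⁻¹
e^(−kτ) = e^(−0.02045 × 57.1) = 0.3111
Accumulation ratio R = 1 / (1 − e^(−kτ)) = 1 / (1 − 0.3111) = 1.452

1.45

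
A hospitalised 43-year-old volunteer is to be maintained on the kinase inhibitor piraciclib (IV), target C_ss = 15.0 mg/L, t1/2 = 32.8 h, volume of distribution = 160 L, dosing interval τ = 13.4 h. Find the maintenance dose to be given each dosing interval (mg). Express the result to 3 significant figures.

680 mg

k = ln2 / t½ = 0.693147 / 32.8 = 0.02113 h⁻¹
CL = k × Vd = 0.02113 × 160 = 3.381 L/h
At steady state, Dose/τ = Css × CL.
Dose = Css × CL × τ = 15.0 × 3.381 × 13.4 = 679.6 mg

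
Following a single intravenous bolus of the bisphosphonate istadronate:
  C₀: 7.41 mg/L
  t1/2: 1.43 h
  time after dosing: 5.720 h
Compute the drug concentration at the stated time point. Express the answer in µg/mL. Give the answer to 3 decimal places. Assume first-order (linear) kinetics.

k = ln2 / t½ = 0.693147 / 1.43 = 0.4847 h⁻¹
t / t½ = 5.720 / 1.43 = 4 half-lives
C = C₀ × (1/2)^4 = 7.410 × 0.06250 = 0.4631 mg/L
(0.4631 mg/L = 0.4631 µg/mL)

0.463 µg/mL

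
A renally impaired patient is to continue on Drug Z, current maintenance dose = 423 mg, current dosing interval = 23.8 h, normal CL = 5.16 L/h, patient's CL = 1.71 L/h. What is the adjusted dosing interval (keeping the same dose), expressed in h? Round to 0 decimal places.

72 h

To keep the same average steady-state level, dosing rate must scale with clearance.
CL ratio = 1.71 / 5.16 = 0.3314
New interval (same dose) = 23.8 / 0.3314 = 71.82 h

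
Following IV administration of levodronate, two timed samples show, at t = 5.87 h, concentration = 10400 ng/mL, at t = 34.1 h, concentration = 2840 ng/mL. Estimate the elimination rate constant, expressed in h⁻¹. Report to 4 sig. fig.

k = ln(C₁/C₂) / (t₂ − t₁) = ln(10400/2840) / (34.1 − 5.87)
  = 1.298 / 28.23 = 0.04598 h⁻¹

0.04598 h⁻¹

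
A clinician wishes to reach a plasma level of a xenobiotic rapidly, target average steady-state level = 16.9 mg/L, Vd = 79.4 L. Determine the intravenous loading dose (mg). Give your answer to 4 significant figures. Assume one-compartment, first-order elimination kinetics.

1342 mg

LD = Css × Vd = 16.9 × 79.4 = 1342 mg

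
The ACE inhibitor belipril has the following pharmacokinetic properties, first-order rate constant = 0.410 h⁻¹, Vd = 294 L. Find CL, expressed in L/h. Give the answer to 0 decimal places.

121 L/h

CL = k × Vd = 0.410 × 294 = 120.5 L/h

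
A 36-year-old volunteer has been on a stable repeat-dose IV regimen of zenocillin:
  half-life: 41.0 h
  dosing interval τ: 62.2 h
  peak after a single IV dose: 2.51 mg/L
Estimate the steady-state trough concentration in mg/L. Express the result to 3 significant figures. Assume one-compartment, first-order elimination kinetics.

k = ln2 / t½ = 0.693147 / 41.0 = 0.01691 h⁻¹
e^(−kτ) = e^(−0.01691 × 62.2) = 0.3493
Accumulation ratio R = 1 / (1 − e^(−kτ)) = 1 / (1 − 0.3493) = 1.537
Steady-state trough = C₀ × R × e^(−kτ) = 2.51 × 1.537 × 0.3493 = 1.348 mg/L

1.35 mg/L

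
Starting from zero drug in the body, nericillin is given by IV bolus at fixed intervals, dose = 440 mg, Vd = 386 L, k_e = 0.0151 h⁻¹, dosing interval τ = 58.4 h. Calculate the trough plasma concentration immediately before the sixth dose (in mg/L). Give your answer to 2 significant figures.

C₀ per dose = Dose / Vd = 440 / 386 = 1.140 mg/L
Fraction remaining after one interval: r = e^(−kτ) = e^(−0.01510 × 58.4) = 0.4140
Before dose 6, 5 doses have been given (aged 1τ, 2τ, 3τ, 4τ, 5τ).
C_trough = C₀ × (r + r² + … + r^5) = C₀ × r(1−r^5)/(1−r)
        = 1.140 × 0.4140 × (1 − 0.01216) / (1 − 0.4140) = 0.7956 mg/L

0.80 mg/L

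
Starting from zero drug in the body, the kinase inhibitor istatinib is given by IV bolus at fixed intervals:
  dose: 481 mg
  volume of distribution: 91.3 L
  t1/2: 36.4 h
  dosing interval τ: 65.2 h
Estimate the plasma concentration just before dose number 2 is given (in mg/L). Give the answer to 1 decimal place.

C₀ per dose = Dose / Vd = 481 / 91.3 = 5.268 mg/L
k = ln2 / t½ = 0.693147 / 36.4 = 0.01904 h⁻¹
Fraction remaining after one interval: r = e^(−kτ) = e^(−0.01904 × 65.2) = 0.2890
Before dose 2, 1 dose has been given (aged 1τ).
C_trough = C₀ × r = 5.268 × 0.2890 = 1.522 mg/L

1.5 mg/L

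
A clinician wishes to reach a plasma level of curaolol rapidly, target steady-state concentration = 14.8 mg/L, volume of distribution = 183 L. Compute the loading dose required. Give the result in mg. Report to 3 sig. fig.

LD = Css × Vd = 14.8 × 183 = 2708 mg

2710 mg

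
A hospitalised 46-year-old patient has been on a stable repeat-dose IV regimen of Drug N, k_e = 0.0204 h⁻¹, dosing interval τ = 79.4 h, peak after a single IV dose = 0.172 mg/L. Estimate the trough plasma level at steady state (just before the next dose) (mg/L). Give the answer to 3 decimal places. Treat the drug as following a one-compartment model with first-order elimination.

0.042 mg/L

e^(−kτ) = e^(−0.02040 × 79.4) = 0.1979
Accumulation ratio R = 1 / (1 − e^(−kτ)) = 1 / (1 − 0.1979) = 1.247
Steady-state trough = C₀ × R × e^(−kτ) = 0.172 × 1.247 × 0.1979 = 0.04245 mg/L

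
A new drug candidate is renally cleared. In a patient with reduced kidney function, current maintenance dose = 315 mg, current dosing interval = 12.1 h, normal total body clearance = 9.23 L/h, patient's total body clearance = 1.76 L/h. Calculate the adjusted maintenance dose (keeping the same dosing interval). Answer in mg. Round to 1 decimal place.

60.1 mg

To keep the same average steady-state level, dosing rate must scale with clearance.
CL ratio = 1.76 / 9.23 = 0.1907
New dose (same interval) = 315 × 0.1907 = 60.07 mg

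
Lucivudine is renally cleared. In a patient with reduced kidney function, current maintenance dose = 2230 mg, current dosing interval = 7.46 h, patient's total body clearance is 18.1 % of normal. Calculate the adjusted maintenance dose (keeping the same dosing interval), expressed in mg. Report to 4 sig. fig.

To keep the same average steady-state level, dosing rate must scale with clearance.
CL ratio = 18.1 / 100 = 0.1810
New dose (same interval) = 2230 × 0.1810 = 403.6 mg

403.6 mg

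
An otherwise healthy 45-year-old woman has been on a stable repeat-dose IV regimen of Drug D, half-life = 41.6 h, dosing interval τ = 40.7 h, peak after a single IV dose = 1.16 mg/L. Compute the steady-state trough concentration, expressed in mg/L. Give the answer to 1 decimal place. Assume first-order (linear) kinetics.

k = ln2 / t½ = 0.693147 / 41.6 = 0.01666 h⁻¹
e^(−kτ) = e^(−0.01666 × 40.7) = 0.5076
Accumulation ratio R = 1 / (1 − e^(−kτ)) = 1 / (1 − 0.5076) = 2.031
Steady-state trough = C₀ × R × e^(−kτ) = 1.16 × 2.031 × 0.5076 = 1.196 mg/L

1.2 mg/L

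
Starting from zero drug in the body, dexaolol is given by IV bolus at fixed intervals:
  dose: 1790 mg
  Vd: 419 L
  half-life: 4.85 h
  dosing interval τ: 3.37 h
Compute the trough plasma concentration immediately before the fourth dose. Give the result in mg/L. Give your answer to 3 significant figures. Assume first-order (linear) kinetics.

C₀ per dose = Dose / Vd = 1790 / 419 = 4.272 mg/L
k = ln2 / t½ = 0.693147 / 4.85 = 0.1429 h⁻¹
Fraction remaining after one interval: r = e^(−kτ) = e^(−0.1429 × 3.37) = 0.6178
Before dose 4, 3 doses have been given (aged 1τ, 2τ, 3τ).
C_trough = C₀ × (r + r² + … + r^3) = C₀ × r(1−r^3)/(1−r)
        = 4.272 × 0.6178 × (1 − 0.2358) / (1 − 0.6178) = 5.277 mg/L

5.28 mg/L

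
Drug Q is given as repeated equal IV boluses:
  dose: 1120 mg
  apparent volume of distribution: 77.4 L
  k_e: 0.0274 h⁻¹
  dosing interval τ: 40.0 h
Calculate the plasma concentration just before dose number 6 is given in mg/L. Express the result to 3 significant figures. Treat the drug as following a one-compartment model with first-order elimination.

C₀ per dose = Dose / Vd = 1120 / 77.4 = 14.47 mg/L
Fraction remaining after one interval: r = e^(−kτ) = e^(−0.02740 × 40.0) = 0.3342
Before dose 6, 5 doses have been given (aged 1τ, 2τ, 3τ, 4τ, 5τ).
C_trough = C₀ × (r + r² + … + r^5) = C₀ × r(1−r^5)/(1−r)
        = 14.47 × 0.3342 × (1 − 0.004169) / (1 − 0.3342) = 7.233 mg/L

7.23 mg/L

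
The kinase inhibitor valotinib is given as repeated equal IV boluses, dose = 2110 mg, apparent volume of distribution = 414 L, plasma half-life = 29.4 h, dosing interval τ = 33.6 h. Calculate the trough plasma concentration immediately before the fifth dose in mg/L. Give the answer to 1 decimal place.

4.0 mg/L

C₀ per dose = Dose / Vd = 2110 / 414 = 5.097 mg/L
k = ln2 / t½ = 0.693147 / 29.4 = 0.02358 h⁻¹
Fraction remaining after one interval: r = e^(−kτ) = e^(−0.02358 × 33.6) = 0.4528
Before dose 5, 4 doses have been given (aged 1τ, 2τ, 3τ, 4τ).
C_trough = C₀ × (r + r² + … + r^4) = C₀ × r(1−r^4)/(1−r)
        = 5.097 × 0.4528 × (1 − 0.04204) / (1 − 0.4528) = 4.040 mg/L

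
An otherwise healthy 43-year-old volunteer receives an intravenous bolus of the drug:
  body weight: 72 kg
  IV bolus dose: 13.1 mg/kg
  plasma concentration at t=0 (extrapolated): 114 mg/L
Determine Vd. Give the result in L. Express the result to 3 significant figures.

Dose = 13.1 × 72 = 943.2 mg
Vd = Dose / C₀ = 943.2 / 114 = 8.274 L

8.27 L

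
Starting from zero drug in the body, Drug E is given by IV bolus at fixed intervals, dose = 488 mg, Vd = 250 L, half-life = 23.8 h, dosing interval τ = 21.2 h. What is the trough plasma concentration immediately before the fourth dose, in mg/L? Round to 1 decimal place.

C₀ per dose = Dose / Vd = 488 / 250 = 1.952 mg/L
k = ln2 / t½ = 0.693147 / 23.8 = 0.02912 h⁻¹
Fraction remaining after one interval: r = e^(−kτ) = e^(−0.02912 × 21.2) = 0.5394
Before dose 4, 3 doses have been given (aged 1τ, 2τ, 3τ).
C_trough = C₀ × (r + r² + … + r^3) = C₀ × r(1−r^3)/(1−r)
        = 1.952 × 0.5394 × (1 − 0.1569) / (1 − 0.5394) = 1.927 mg/L

1.9 mg/L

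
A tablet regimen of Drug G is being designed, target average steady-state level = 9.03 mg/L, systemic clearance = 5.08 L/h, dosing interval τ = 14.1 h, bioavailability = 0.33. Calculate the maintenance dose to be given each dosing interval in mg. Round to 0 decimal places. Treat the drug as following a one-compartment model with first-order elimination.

1960 mg

At steady state, F × (Dose/τ) = Css × CL.
Dose = Css × CL × τ / F = 9.03 × 5.080 × 14.1 / 0.33 = 1960 mg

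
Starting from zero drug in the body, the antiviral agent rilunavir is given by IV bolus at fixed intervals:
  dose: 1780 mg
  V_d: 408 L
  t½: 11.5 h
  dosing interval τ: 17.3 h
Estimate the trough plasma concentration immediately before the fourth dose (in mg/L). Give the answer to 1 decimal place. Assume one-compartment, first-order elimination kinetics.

2.3 mg/L

C₀ per dose = Dose / Vd = 1780 / 408 = 4.363 mg/L
k = ln2 / t½ = 0.693147 / 11.5 = 0.06027 h⁻¹
Fraction remaining after one interval: r = e^(−kτ) = e^(−0.06027 × 17.3) = 0.3525
Before dose 4, 3 doses have been given (aged 1τ, 2τ, 3τ).
C_trough = C₀ × (r + r² + … + r^3) = C₀ × r(1−r^3)/(1−r)
        = 4.363 × 0.3525 × (1 − 0.04380) / (1 − 0.3525) = 2.271 mg/L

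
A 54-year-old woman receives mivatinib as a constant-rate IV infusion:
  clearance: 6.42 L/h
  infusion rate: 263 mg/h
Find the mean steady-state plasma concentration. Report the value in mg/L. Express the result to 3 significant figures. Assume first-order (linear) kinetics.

At steady state Css = R₀ / CL = 263 / 6.420 = 40.97 mg/L

41.0 mg/L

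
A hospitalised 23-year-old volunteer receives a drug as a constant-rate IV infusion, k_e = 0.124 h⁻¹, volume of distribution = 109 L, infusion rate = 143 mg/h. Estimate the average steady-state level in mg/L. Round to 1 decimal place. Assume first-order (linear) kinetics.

10.6 mg/L

CL = k × Vd = 0.1240 × 109 = 13.52 L/h
At steady state Css = R₀ / CL = 143 / 13.52 = 10.58 mg/L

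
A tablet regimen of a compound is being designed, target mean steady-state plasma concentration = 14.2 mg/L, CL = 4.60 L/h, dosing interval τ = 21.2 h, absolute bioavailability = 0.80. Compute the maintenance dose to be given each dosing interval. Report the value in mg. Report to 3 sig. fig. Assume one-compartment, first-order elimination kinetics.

At steady state, F × (Dose/τ) = Css × CL.
Dose = Css × CL × τ / F = 14.2 × 4.600 × 21.2 / 0.80 = 1731 mg

1730 mg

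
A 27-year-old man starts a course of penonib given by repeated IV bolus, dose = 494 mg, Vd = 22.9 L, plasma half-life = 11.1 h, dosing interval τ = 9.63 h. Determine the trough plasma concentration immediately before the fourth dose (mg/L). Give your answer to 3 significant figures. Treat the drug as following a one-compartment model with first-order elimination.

C₀ per dose = Dose / Vd = 494 / 22.9 = 21.57 mg/L
k = ln2 / t½ = 0.693147 / 11.1 = 0.06245 h⁻¹
Fraction remaining after one interval: r = e^(−kτ) = e^(−0.06245 × 9.63) = 0.5480
Before dose 4, 3 doses have been given (aged 1τ, 2τ, 3τ).
C_trough = C₀ × (r + r² + … + r^3) = C₀ × r(1−r^3)/(1−r)
        = 21.57 × 0.5480 × (1 − 0.1646) / (1 − 0.5480) = 21.85 mg/L

21.9 mg/L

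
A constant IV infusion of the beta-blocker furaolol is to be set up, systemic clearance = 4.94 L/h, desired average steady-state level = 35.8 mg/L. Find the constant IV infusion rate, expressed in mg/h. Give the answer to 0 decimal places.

At steady state, infusion rate R₀ = Css × CL = 35.8 × 4.940 = 176.9 mg/h

177 mg/h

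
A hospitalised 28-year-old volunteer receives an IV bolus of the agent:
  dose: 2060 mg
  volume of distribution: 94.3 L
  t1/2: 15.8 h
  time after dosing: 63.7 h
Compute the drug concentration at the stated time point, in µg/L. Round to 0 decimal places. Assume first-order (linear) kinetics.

C₀ = Dose / Vd = 2060 / 94.3 = 21.85 mg/L
k = ln2 / t½ = 0.693147 / 15.8 = 0.04387 h⁻¹
C = C₀ · e^(−k·t) = 21.85 × e^(−0.04387 × 63.7)
  = 21.85 × 0.06114 = 1.336 mg/L
Convert: 1.336 mg/L × 1000 = 1336 µg/L

1336 µg/L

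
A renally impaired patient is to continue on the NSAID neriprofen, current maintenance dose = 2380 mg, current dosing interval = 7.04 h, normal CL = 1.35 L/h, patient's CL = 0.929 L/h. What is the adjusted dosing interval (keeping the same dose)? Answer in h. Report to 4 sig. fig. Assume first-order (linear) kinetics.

To keep the same average steady-state level, dosing rate must scale with clearance.
CL ratio = 0.929 / 1.35 = 0.6881
New interval (same dose) = 7.04 / 0.6881 = 10.23 h

10.23 h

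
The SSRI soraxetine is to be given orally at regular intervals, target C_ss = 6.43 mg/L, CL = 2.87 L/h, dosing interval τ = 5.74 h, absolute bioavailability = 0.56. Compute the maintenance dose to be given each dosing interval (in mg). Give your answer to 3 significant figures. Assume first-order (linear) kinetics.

At steady state, F × (Dose/τ) = Css × CL.
Dose = Css × CL × τ / F = 6.43 × 2.870 × 5.74 / 0.56 = 189.2 mg

189 mg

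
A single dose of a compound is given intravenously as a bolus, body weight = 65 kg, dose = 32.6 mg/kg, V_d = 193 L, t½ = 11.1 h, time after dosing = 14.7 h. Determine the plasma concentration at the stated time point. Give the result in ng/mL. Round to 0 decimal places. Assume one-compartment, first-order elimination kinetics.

Total dose = 32.6 × 65 = 2119 mg
C₀ = Dose / Vd = 2119 / 193 = 10.98 mg/L
k = ln2 / t½ = 0.693147 / 11.1 = 0.06245 h⁻¹
C = C₀ · e^(−k·t) = 10.98 × e^(−0.06245 × 14.7)
  = 10.98 × 0.3993 = 4.384 mg/L
Convert: 4.384 mg/L × 1000 = 4384 ng/mL

4384 ng/mL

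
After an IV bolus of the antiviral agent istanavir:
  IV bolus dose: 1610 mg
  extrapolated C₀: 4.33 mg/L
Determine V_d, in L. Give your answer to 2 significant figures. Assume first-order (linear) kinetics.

370 L

Vd = Dose / C₀ = 1610 / 4.33 = 371.8 L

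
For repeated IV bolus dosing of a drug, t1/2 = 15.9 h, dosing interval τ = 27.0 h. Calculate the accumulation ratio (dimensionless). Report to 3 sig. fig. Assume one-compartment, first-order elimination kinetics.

1.45

k = ln2 / t½ = 0.693147 / 15.9 = 0.04359 h⁻¹
e^(−kτ) = e^(−0.04359 × 27.0) = 0.3082
Accumulation ratio R = 1 / (1 − e^(−kτ)) = 1 / (1 − 0.3082) = 1.446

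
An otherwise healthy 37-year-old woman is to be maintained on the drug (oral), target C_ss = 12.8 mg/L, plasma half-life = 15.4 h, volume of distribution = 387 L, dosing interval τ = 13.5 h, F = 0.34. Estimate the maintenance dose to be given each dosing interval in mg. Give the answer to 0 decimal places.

8853 mg

k = ln2 / t½ = 0.693147 / 15.4 = 0.04501 h⁻¹
CL = k × Vd = 0.04501 × 387 = 17.42 L/h
At steady state, F × (Dose/τ) = Css × CL.
Dose = Css × CL × τ / F = 12.8 × 17.42 × 13.5 / 0.34 = 8853 mg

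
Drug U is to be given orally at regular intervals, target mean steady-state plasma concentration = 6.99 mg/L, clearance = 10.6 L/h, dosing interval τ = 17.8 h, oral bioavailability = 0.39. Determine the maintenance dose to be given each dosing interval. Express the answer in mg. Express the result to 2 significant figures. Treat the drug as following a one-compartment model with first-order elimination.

At steady state, F × (Dose/τ) = Css × CL.
Dose = Css × CL × τ / F = 6.99 × 10.60 × 17.8 / 0.39 = 3382 mg

3400 mg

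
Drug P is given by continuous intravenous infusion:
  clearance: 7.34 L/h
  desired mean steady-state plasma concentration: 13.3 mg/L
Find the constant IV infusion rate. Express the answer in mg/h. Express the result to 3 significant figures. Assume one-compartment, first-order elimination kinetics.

At steady state, infusion rate R₀ = Css × CL = 13.3 × 7.340 = 97.62 mg/h

97.6 mg/h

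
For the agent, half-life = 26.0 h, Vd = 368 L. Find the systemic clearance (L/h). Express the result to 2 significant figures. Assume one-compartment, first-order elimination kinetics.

9.8 L/h

k = ln2 / t½ = 0.693147 / 26.0 = 0.02666 h⁻¹
CL = k × Vd = 0.02666 × 368 = 9.811 L/h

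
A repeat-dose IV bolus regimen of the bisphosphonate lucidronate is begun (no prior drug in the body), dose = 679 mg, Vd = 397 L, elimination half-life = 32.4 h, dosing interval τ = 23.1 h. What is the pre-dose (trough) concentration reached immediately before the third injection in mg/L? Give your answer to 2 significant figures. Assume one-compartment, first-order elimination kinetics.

1.7 mg/L

C₀ per dose = Dose / Vd = 679 / 397 = 1.710 mg/L
k = ln2 / t½ = 0.693147 / 32.4 = 0.02139 h⁻¹
Fraction remaining after one interval: r = e^(−kτ) = e^(−0.02139 × 23.1) = 0.6101
Before dose 3, 2 doses have been given (aged 1τ, 2τ).
C_trough = C₀ × (r + r²) = 1.710 × (0.6101 + 0.3722) = 1.680 mg/L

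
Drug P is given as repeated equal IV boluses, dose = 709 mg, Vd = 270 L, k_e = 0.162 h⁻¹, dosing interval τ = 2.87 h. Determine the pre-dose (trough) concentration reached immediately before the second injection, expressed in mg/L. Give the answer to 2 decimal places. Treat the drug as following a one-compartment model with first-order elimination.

1.65 mg/L

C₀ per dose = Dose / Vd = 709 / 270 = 2.626 mg/L
Fraction remaining after one interval: r = e^(−kτ) = e^(−0.1620 × 2.87) = 0.6282
Before dose 2, 1 dose has been given (aged 1τ).
C_trough = C₀ × r = 2.626 × 0.6282 = 1.650 mg/L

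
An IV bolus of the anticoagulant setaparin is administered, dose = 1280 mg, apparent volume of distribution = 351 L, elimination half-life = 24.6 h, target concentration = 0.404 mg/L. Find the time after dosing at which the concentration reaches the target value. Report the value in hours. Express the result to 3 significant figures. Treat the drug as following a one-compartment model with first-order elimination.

C₀ = Dose / Vd = 1280 / 351 = 3.647 mg/L
k = ln2 / t½ = 0.693147 / 24.6 = 0.02818 h⁻¹
t = ln(C₀ / C) / k = ln(3.647 / 0.404) / 0.02818
  = ln(9.027) / 0.02818 = 2.200 / 0.02818 = 78.07 h

78.1 h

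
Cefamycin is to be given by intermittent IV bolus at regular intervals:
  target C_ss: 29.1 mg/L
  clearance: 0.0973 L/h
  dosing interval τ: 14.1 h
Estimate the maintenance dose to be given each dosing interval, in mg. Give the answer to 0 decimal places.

40 mg

At steady state, Dose/τ = Css × CL.
Dose = Css × CL × τ = 29.1 × 0.09730 × 14.1 = 39.92 mg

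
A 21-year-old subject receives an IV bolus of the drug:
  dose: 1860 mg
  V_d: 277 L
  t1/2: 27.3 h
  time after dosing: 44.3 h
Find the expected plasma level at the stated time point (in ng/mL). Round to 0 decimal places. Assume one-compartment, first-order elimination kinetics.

2180 ng/mL

C₀ = Dose / Vd = 1860 / 277 = 6.715 mg/L
k = ln2 / t½ = 0.693147 / 27.3 = 0.02539 h⁻¹
C = C₀ · e^(−k·t) = 6.715 × e^(−0.02539 × 44.3)
  = 6.715 × 0.3247 = 2.180 mg/L
Convert: 2.180 mg/L × 1000 = 2180 ng/mL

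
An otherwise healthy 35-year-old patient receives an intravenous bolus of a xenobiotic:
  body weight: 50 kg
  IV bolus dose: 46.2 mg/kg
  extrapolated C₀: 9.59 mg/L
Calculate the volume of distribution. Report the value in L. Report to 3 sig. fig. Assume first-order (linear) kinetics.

Dose = 46.2 × 50 = 2310 mg
Vd = Dose / C₀ = 2310 / 9.59 = 240.9 L

241 L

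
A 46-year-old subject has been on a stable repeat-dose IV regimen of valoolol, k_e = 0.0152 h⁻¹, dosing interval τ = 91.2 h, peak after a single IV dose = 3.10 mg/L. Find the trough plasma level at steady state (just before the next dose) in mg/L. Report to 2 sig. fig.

1.0 mg/L

e^(−kτ) = e^(−0.01520 × 91.2) = 0.2500
Accumulation ratio R = 1 / (1 − e^(−kτ)) = 1 / (1 − 0.2500) = 1.333
Steady-state trough = C₀ × R × e^(−kτ) = 3.10 × 1.333 × 0.2500 = 1.033 mg/L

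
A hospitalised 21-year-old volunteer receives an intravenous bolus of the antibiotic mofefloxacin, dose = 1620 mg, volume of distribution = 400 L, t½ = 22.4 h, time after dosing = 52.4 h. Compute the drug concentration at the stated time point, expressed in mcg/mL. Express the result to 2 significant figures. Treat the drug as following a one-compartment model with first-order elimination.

0.80 mcg/mL

C₀ = Dose / Vd = 1620 / 400 = 4.050 mg/L
k = ln2 / t½ = 0.693147 / 22.4 = 0.03094 h⁻¹
C = C₀ · e^(−k·t) = 4.050 × e^(−0.03094 × 52.4)
  = 4.050 × 0.1977 = 0.8007 mg/L
(0.8007 mg/L = 0.8007 mcg/mL)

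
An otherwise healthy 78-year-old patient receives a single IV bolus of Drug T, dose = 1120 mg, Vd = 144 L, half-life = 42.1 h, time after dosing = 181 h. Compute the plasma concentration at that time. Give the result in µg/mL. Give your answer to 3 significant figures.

0.395 µg/mL

C₀ = Dose / Vd = 1120 / 144 = 7.778 mg/L
k = ln2 / t½ = 0.693147 / 42.1 = 0.01646 h⁻¹
C = C₀ · e^(−k·t) = 7.778 × e^(−0.01646 × 181)
  = 7.778 × 0.05083 = 0.3954 mg/L
(0.3954 mg/L = 0.3954 µg/mL)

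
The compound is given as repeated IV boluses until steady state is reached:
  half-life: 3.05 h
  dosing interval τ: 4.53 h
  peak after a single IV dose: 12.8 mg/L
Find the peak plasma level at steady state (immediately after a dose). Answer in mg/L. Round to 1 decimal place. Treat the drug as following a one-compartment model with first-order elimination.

19.9 mg/L

k = ln2 / t½ = 0.693147 / 3.05 = 0.2273 h⁻¹
e^(−kτ) = e^(−0.2273 × 4.53) = 0.3571
Accumulation ratio R = 1 / (1 − e^(−kτ)) = 1 / (1 − 0.3571) = 1.555
Steady-state peak = C₀ × R = 12.8 × 1.555 = 19.90 mg/L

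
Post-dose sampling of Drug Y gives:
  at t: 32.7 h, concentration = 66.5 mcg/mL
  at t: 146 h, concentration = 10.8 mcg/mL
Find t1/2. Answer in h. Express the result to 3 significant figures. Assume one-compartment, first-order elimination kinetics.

43.2 h

k = ln(C₁/C₂) / (t₂ − t₁) = ln(66.5/10.8) / (146 − 32.7)
  = 1.818 / 113.3 = 0.01605 h⁻¹
t½ = ln2 / k = 0.693147 / 0.01605 = 43.19 h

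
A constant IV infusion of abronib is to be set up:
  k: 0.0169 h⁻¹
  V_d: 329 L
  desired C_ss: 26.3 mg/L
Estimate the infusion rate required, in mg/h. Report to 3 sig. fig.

146 mg/h

CL = k × Vd = 0.01690 × 329 = 5.560 L/h
At steady state, infusion rate R₀ = Css × CL = 26.3 × 5.560 = 146.2 mg/h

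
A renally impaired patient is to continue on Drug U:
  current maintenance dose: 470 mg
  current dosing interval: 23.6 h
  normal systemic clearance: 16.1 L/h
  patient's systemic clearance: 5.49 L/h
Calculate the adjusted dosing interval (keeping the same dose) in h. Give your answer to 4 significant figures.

To keep the same average steady-state level, dosing rate must scale with clearance.
CL ratio = 5.49 / 16.1 = 0.3410
New interval (same dose) = 23.6 / 0.3410 = 69.21 h

69.21 h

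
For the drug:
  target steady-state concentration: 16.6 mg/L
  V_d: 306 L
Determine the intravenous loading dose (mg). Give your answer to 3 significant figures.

LD = Css × Vd = 16.6 × 306 = 5080 mg

5080 mg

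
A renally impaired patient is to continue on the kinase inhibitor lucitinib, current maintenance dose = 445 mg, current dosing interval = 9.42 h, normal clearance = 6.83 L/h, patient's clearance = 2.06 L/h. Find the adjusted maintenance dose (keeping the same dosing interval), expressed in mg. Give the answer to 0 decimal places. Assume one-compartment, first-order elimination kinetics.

To keep the same average steady-state level, dosing rate must scale with clearance.
CL ratio = 2.06 / 6.83 = 0.3016
New dose (same interval) = 445 × 0.3016 = 134.2 mg

134 mg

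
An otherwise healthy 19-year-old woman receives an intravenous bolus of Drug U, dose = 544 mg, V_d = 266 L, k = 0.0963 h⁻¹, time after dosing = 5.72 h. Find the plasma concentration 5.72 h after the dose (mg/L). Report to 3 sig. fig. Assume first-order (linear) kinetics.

C₀ = Dose / Vd = 544.0 / 266 = 2.045 mg/L
C = C₀ · e^(−k·t) = 2.045 × e^(−0.09630 × 5.72)
  = 2.045 × 0.5765 = 1.179 mg/L

1.18 mg/L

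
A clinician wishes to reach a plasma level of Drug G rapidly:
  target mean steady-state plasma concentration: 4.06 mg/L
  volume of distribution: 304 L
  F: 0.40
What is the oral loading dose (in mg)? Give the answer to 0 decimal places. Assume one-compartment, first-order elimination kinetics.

3086 mg

LD = Css × Vd / F = 4.06 × 304 / 0.40 = 3086 mg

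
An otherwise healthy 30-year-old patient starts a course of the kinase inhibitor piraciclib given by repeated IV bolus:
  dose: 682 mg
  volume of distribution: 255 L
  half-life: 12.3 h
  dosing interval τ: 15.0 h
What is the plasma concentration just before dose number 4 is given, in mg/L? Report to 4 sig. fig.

C₀ per dose = Dose / Vd = 682 / 255 = 2.675 mg/L
k = ln2 / t½ = 0.693147 / 12.3 = 0.05635 h⁻¹
Fraction remaining after one interval: r = e^(−kτ) = e^(−0.05635 × 15.0) = 0.4294
Before dose 4, 3 doses have been given (aged 1τ, 2τ, 3τ).
C_trough = C₀ × (r + r² + … + r^3) = C₀ × r(1−r^3)/(1−r)
        = 2.675 × 0.4294 × (1 − 0.07917) / (1 − 0.4294) = 1.854 mg/L

1.854 mg/L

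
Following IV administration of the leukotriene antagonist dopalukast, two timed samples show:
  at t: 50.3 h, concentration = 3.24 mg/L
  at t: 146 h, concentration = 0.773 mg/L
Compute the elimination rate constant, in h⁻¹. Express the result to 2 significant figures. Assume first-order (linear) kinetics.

k = ln(C₁/C₂) / (t₂ − t₁) = ln(3.24/0.773) / (146 − 50.3)
  = 1.433 / 95.70 = 0.01497 h⁻¹

0.015 h⁻¹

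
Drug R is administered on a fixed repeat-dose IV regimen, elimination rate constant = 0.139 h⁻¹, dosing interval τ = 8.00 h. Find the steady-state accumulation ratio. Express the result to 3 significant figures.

e^(−kτ) = e^(−0.1390 × 8.00) = 0.3289
Accumulation ratio R = 1 / (1 − e^(−kτ)) = 1 / (1 − 0.3289) = 1.490

1.49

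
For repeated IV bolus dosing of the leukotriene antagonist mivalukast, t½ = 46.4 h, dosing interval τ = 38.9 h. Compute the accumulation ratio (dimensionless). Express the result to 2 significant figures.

2.3

k = ln2 / t½ = 0.693147 / 46.4 = 0.01494 h⁻¹
e^(−kτ) = e^(−0.01494 × 38.9) = 0.5592
Accumulation ratio R = 1 / (1 − e^(−kτ)) = 1 / (1 − 0.5592) = 2.269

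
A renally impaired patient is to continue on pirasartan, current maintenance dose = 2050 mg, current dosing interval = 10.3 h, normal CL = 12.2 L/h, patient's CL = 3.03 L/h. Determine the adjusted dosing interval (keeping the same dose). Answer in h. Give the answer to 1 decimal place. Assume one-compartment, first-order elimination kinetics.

To keep the same average steady-state level, dosing rate must scale with clearance.
CL ratio = 3.03 / 12.2 = 0.2484
New interval (same dose) = 10.3 / 0.2484 = 41.47 h

41.5 h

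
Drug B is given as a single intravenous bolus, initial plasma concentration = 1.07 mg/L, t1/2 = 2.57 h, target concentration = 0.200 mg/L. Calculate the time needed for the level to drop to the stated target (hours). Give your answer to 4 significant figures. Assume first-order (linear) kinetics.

k = ln2 / t½ = 0.693147 / 2.57 = 0.2697 h⁻¹
t = ln(C₀ / C) / k = ln(1.070 / 0.200) / 0.2697
  = ln(5.350) / 0.2697 = 1.677 / 0.2697 = 6.218 h

6.218 h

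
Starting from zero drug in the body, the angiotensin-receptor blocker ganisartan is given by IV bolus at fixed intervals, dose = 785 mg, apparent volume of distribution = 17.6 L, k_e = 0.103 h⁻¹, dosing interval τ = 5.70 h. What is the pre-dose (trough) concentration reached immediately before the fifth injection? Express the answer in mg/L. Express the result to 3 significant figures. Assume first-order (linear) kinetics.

C₀ per dose = Dose / Vd = 785 / 17.6 = 44.60 mg/L
Fraction remaining after one interval: r = e^(−kτ) = e^(−0.1030 × 5.70) = 0.5559
Before dose 5, 4 doses have been given (aged 1τ, 2τ, 3τ, 4τ).
C_trough = C₀ × (r + r² + … + r^4) = C₀ × r(1−r^4)/(1−r)
        = 44.60 × 0.5559 × (1 − 0.09550) / (1 − 0.5559) = 50.50 mg/L

50.5 mg/L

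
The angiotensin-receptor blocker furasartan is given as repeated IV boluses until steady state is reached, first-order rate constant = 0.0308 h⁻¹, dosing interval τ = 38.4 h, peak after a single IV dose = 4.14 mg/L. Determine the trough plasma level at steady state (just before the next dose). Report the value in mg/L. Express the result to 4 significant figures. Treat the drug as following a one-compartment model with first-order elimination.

e^(−kτ) = e^(−0.03080 × 38.4) = 0.3064
Accumulation ratio R = 1 / (1 − e^(−kτ)) = 1 / (1 − 0.3064) = 1.442
Steady-state trough = C₀ × R × e^(−kτ) = 4.14 × 1.442 × 0.3064 = 1.829 mg/L

1.829 mg/L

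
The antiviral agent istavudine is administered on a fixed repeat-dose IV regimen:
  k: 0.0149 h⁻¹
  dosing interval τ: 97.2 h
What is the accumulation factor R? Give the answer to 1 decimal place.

1.3

e^(−kτ) = e^(−0.01490 × 97.2) = 0.2350
Accumulation ratio R = 1 / (1 − e^(−kτ)) = 1 / (1 − 0.2350) = 1.307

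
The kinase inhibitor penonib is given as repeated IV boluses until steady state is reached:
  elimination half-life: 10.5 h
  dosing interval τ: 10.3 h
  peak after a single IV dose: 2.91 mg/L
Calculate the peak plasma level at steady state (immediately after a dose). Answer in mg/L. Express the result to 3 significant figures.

5.90 mg/L

k = ln2 / t½ = 0.693147 / 10.5 = 0.06601 h⁻¹
e^(−kτ) = e^(−0.06601 × 10.3) = 0.5067
Accumulation ratio R = 1 / (1 − e^(−kτ)) = 1 / (1 − 0.5067) = 2.027
Steady-state peak = C₀ × R = 2.91 × 2.027 = 5.899 mg/L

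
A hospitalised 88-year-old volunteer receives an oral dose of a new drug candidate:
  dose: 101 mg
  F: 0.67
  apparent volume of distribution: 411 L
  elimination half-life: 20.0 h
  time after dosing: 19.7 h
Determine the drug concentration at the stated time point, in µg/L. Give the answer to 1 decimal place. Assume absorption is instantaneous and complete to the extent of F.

Amount reaching circulation = F × Dose = 0.67 × 101.0 = 67.67 mg
C₀ = F·Dose / Vd = 67.67 / 411 = 0.1646 mg/L
k = ln2 / t½ = 0.693147 / 20.0 = 0.03466 h⁻¹
C = C₀ · e^(−k·t) = 0.1646 × e^(−0.03466 × 19.7)
  = 0.1646 × 0.5052 = 0.08316 mg/L
Convert: 0.08316 mg/L × 1000 = 83.16 µg/L

83.2 µg/L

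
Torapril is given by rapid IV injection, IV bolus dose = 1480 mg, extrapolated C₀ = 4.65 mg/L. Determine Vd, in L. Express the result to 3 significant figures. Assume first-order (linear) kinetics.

Vd = Dose / C₀ = 1480 / 4.65 = 318.3 L

318 L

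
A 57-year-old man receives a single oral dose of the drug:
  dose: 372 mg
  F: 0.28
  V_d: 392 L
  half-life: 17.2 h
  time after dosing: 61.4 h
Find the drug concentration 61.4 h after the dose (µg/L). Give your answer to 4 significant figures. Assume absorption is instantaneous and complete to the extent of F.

22.38 µg/L

Amount reaching circulation = F × Dose = 0.28 × 372.0 = 104.2 mg
C₀ = F·Dose / Vd = 104.2 / 392 = 0.2658 mg/L
k = ln2 / t½ = 0.693147 / 17.2 = 0.04030 h⁻¹
C = C₀ · e^(−k·t) = 0.2658 × e^(−0.04030 × 61.4)
  = 0.2658 × 0.08421 = 0.02238 mg/L
Convert: 0.02238 mg/L × 1000 = 22.38 µg/L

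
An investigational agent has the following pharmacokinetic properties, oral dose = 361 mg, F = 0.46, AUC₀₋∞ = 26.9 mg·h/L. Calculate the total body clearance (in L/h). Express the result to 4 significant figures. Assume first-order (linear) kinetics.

6.173 L/h

CL = F·Dose / AUC = 0.46 × 361 / 26.9 = 6.173 L/h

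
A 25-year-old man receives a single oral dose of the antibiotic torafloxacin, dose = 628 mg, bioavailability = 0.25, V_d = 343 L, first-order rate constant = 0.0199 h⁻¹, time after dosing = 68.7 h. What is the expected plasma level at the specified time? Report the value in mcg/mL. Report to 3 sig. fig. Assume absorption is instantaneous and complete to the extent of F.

Amount reaching circulation = F × Dose = 0.25 × 628.0 = 157.0 mg
C₀ = F·Dose / Vd = 157.0 / 343 = 0.4577 mg/L
C = C₀ · e^(−k·t) = 0.4577 × e^(−0.01990 × 68.7)
  = 0.4577 × 0.2548 = 0.1166 mg/L
(0.1166 mg/L = 0.1166 mcg/mL)

0.117 mcg/mL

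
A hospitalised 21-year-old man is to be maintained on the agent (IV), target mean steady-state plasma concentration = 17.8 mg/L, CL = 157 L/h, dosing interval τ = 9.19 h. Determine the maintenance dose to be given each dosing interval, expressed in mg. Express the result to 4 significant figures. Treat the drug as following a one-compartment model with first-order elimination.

At steady state, Dose/τ = Css × CL.
Dose = Css × CL × τ = 17.8 × 157.0 × 9.19 = 25680 mg

25680 mg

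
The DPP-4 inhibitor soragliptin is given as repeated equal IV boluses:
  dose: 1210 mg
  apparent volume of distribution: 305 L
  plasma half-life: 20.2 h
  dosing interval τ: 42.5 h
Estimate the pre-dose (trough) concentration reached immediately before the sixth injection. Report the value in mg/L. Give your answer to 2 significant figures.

C₀ per dose = Dose / Vd = 1210 / 305 = 3.967 mg/L
k = ln2 / t½ = 0.693147 / 20.2 = 0.03431 h⁻¹
Fraction remaining after one interval: r = e^(−kτ) = e^(−0.03431 × 42.5) = 0.2327
Before dose 6, 5 doses have been given (aged 1τ, 2τ, 3τ, 4τ, 5τ).
C_trough = C₀ × (r + r² + … + r^5) = C₀ × r(1−r^5)/(1−r)
        = 3.967 × 0.2327 × (1 − 0.0006823) / (1 − 0.2327) = 1.202 mg/L

1.2 mg/L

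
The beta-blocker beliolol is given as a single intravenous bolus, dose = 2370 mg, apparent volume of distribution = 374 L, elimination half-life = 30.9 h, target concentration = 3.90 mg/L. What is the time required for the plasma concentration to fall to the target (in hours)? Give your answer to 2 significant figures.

22 h

C₀ = Dose / Vd = 2370 / 374 = 6.337 mg/L
k = ln2 / t½ = 0.693147 / 30.9 = 0.02243 h⁻¹
t = ln(C₀ / C) / k = ln(6.337 / 3.90) / 0.02243
  = ln(1.625) / 0.02243 = 0.4855 / 0.02243 = 21.65 h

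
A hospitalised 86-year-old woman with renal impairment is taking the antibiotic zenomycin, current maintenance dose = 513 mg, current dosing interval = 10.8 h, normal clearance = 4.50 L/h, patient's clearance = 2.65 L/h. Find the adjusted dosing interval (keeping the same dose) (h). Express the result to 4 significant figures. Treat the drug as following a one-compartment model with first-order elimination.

18.34 h

To keep the same average steady-state level, dosing rate must scale with clearance.
CL ratio = 2.65 / 4.50 = 0.5889
New interval (same dose) = 10.8 / 0.5889 = 18.34 h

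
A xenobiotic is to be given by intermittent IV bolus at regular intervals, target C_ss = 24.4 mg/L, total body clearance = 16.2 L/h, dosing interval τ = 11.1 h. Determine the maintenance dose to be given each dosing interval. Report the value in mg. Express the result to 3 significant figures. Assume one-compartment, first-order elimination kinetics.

4390 mg

At steady state, Dose/τ = Css × CL.
Dose = Css × CL × τ = 24.4 × 16.20 × 11.1 = 4388 mg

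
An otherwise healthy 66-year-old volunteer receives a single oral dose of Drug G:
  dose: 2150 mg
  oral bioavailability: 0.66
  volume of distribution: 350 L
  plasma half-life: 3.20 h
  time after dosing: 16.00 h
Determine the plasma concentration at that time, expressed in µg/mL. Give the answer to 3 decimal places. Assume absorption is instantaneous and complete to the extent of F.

Amount reaching circulation = F × Dose = 0.66 × 2150 = 1419 mg
C₀ = F·Dose / Vd = 1419 / 350 = 4.054 mg/L
k = ln2 / t½ = 0.693147 / 3.20 = 0.2166 h⁻¹
t / t½ = 16.00 / 3.20 = 5 half-lives
C = C₀ × (1/2)^5 = 4.054 × 0.03125 = 0.1267 mg/L
(0.1267 mg/L = 0.1267 µg/mL)

0.127 µg/mL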